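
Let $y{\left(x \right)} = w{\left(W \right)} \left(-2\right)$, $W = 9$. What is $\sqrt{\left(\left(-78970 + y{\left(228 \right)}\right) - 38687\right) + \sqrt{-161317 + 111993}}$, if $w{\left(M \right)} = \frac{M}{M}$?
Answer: $\sqrt{-117659 + 2 i \sqrt{12331}} \approx 0.324 + 343.01 i$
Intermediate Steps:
$w{\left(M \right)} = 1$
$y{\left(x \right)} = -2$ ($y{\left(x \right)} = 1 \left(-2\right) = -2$)
$\sqrt{\left(\left(-78970 + y{\left(228 \right)}\right) - 38687\right) + \sqrt{-161317 + 111993}} = \sqrt{\left(\left(-78970 - 2\right) - 38687\right) + \sqrt{-161317 + 111993}} = \sqrt{\left(-78972 - 38687\right) + \sqrt{-49324}} = \sqrt{-117659 + 2 i \sqrt{12331}}$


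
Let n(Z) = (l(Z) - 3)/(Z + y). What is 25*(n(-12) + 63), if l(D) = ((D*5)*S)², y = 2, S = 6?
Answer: -644835/2 ≈ -3.2242e+5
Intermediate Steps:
l(D) = 900*D² (l(D) = ((D*5)*6)² = ((5*D)*6)² = (30*D)² = 900*D²)
n(Z) = (-3 + 900*Z²)/(2 + Z) (n(Z) = (900*Z² - 3)/(Z + 2) = (-3 + 900*Z²)/(2 + Z))
25*(n(-12) + 63) = 25*(3*(-1 + 300*(-12)²)/(2 - 12) + 63) = 25*(3*(-1 + 300*144)/(-10) + 63) = 25*(3*(-⅒)*(-1 + 43200) + 63) = 25*(3*(-⅒)*43199 + 63) = 25*(-129597/10 + 63) = 25*(-128967/10) = -644835/2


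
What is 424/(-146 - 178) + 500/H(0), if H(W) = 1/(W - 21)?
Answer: -850606/81 ≈ -10501.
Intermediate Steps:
H(W) = 1/(-21 + W)
424/(-146 - 178) + 500/H(0) = 424/(-146 - 178) + 500/(1/(-21 + 0)) = 424/(-324) + 500/(1/(-21)) = 424*(-1/324) + 500/(-1/21) = -106/81 + 500*(-21) = -106/81 - 10500 = -850606/81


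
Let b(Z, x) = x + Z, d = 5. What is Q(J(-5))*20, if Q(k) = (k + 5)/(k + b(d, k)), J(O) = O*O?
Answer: 120/11 ≈ 10.909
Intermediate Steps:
J(O) = O**2
b(Z, x) = Z + x
Q(k) = (5 + k)/(5 + 2*k) (Q(k) = (k + 5)/(k + (5 + k)) = (5 + k)/(5 + 2*k))
Q(J(-5))*20 = ((5 + (-5)**2)/(5 + 2*(-5)**2))*20 = ((5 + 25)/(5 + 2*25))*20 = (30/(5 + 50))*20 = (30/55)*20 = ((1/55)*30)*20 = (6/11)*20 = 120/11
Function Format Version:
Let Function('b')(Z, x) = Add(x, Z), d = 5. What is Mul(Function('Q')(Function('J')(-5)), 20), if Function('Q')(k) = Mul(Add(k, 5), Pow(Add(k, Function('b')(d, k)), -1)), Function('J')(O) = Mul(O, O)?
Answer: Rational(120, 11) ≈ 10.909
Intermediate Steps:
Function('J')(O) = Pow(O, 2)
Function('b')(Z, x) = Add(Z, x)
Function('Q')(k) = Mul(Pow(Add(5, Mul(2, k)), -1), Add(5, k)) (Function('Q')(k) = Mul(Add(k, 5), Pow(Add(k, Add(5, k)), -1)) = Mul(Add(5, k), Pow(Add(5, Mul(2, k)), -1)) = Mul(Pow(Add(5, Mul(2, k)), -1), Add(5, k)))
Mul(Function('Q')(Function('J')(-5)), 20) = Mul(Mul(Pow(Add(5, Mul(2, Pow(-5, 2))), -1), Add(5, Pow(-5, 2))), 20) = Mul(Mul(Pow(Add(5, Mul(2, 25)), -1), Add(5, 25)), 20) = Mul(Mul(Pow(Add(5, 50), -1), 30), 20) = Mul(Mul(Pow(55, -1), 30), 20) = Mul(Mul(Rational(1, 55), 30), 20) = Mul(Rational(6, 11), 20) = Rational(120, 11)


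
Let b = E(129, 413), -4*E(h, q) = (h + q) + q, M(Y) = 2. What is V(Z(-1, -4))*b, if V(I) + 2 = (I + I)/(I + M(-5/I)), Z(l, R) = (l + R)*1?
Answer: -955/3 ≈ -318.33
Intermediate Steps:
Z(l, R) = R + l (Z(l, R) = (R + l)*1 = R + l)
V(I) = -2 + 2*I/(2 + I) (V(I) = -2 + (I + I)/(I + 2) = -2 + (2*I)/(2 + I) = -2 + 2*I/(2 + I))
E(h, q) = -q/2 - h/4 (E(h, q) = -((h + q) + q)/4 = -(h + 2*q)/4 = -q/2 - h/4)
b = -955/4 (b = -½*413 - ¼*129 = -413/2 - 129/4 = -955/4 ≈ -238.75)
V(Z(-1, -4))*b = -4/(2 + (-4 - 1))*(-955/4) = -4/(2 - 5)*(-955/4) = -4/(-3)*(-955/4) = -4*(-⅓)*(-955/4) = (4/3)*(-955/4) = -955/3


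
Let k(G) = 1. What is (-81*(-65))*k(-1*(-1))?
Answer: 5265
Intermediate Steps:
(-81*(-65))*k(-1*(-1)) = -81*(-65)*1 = 5265*1 = 5265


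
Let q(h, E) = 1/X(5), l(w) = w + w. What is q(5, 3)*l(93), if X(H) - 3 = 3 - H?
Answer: 186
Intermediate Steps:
l(w) = 2*w
X(H) = 6 - H (X(H) = 3 + (3 - H) = 6 - H)
q(h, E) = 1 (q(h, E) = 1/(6 - 1*5) = 1/(6 - 5) = 1/1 = 1)
q(5, 3)*l(93) = 1*(2*93) = 1*186 = 186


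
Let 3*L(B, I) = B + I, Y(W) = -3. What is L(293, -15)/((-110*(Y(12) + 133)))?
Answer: -139/21450 ≈ -0.0064802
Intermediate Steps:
L(B, I) = B/3 + I/3 (L(B, I) = (B + I)/3 = B/3 + I/3)
L(293, -15)/((-110*(Y(12) + 133))) = ((⅓)*293 + (⅓)*(-15))/((-110*(-3 + 133))) = (293/3 - 5)/((-110*130)) = (278/3)/(-14300) = (278/3)*(-1/14300) = -139/21450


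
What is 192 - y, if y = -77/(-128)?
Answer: 24499/128 ≈ 191.40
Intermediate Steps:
y = 77/128 (y = -77*(-1)/128 = -1*(-77/128) = 77/128 ≈ 0.60156)
192 - y = 192 - 1*77/128 = 192 - 77/128 = 24499/128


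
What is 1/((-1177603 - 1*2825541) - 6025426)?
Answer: -1/10028570 ≈ -9.9715e-8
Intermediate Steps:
1/((-1177603 - 1*2825541) - 6025426) = 1/((-1177603 - 2825541) - 6025426) = 1/(-4003144 - 6025426) = 1/(-10028570) = -1/10028570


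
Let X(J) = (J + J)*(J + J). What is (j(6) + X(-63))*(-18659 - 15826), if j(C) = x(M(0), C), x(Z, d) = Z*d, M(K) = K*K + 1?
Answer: -547690770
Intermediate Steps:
M(K) = 1 + K² (M(K) = K² + 1 = 1 + K²)
j(C) = C (j(C) = (1 + 0²)*C = (1 + 0)*C = 1*C = C)
X(J) = 4*J² (X(J) = (2*J)*(2*J) = 4*J²)
(j(6) + X(-63))*(-18659 - 15826) = (6 + 4*(-63)²)*(-18659 - 15826) = (6 + 4*3969)*(-34485) = (6 + 15876)*(-34485) = 15882*(-34485) = -547690770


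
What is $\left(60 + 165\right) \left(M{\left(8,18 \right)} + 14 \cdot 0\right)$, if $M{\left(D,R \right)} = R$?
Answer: $4050$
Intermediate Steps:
$\left(60 + 165\right) \left(M{\left(8,18 \right)} + 14 \cdot 0\right) = \left(60 + 165\right) \left(18 + 14 \cdot 0\right) = 225 \left(18 + 0\right) = 225 \cdot 18 = 4050$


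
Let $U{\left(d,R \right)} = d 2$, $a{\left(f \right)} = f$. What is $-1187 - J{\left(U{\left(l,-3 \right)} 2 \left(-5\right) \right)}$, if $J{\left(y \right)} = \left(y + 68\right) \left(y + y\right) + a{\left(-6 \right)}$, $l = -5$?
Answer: $-34781$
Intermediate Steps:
$U{\left(d,R \right)} = 2 d$
$J{\left(y \right)} = -6 + 2 y \left(68 + y\right)$ ($J{\left(y \right)} = \left(y + 68\right) \left(y + y\right) - 6 = \left(68 + y\right) 2 y - 6 = 2 y \left(68 + y\right) - 6 = -6 + 2 y \left(68 + y\right)$)
$-1187 - J{\left(U{\left(l,-3 \right)} 2 \left(-5\right) \right)} = -1187 - \left(-6 + 2 \left(2 \left(-5\right) 2 \left(-5\right)\right)^{2} + 136 \cdot 2 \left(-5\right) 2 \left(-5\right)\right) = -1187 - \left(-6 + 2 \left(\left(-10\right) 2 \left(-5\right)\right)^{2} + 136 \left(-10\right) 2 \left(-5\right)\right) = -1187 - \left(-6 + 2 \left(\left(-20\right) \left(-5\right)\right)^{2} + 136 \left(\left(-20\right) \left(-5\right)\right)\right) = -1187 - \left(-6 + 2 \cdot 100^{2} + 136 \cdot 100\right) = -1187 - \left(-6 + 2 \cdot 10000 + 13600\right) = -1187 - \left(-6 + 20000 + 13600\right) = -1187 - 33594 = -34781$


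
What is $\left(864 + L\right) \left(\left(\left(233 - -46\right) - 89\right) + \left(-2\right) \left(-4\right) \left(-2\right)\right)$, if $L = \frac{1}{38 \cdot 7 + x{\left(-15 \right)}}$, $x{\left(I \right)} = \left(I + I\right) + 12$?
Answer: $\frac{18641751}{124} \approx 1.5034 \cdot 10^{5}$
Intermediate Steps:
$x{\left(I \right)} = 12 + 2 I$ ($x{\left(I \right)} = 2 I + 12 = 12 + 2 I$)
$L = \frac{1}{248}$ ($L = \frac{1}{38 \cdot 7 + \left(12 + 2 \left(-15\right)\right)} = \frac{1}{266 + \left(12 - 30\right)} = \frac{1}{266 - 18} = \frac{1}{248} \approx 0.0040323$)
$\left(864 + L\right) \left(\left(\left(233 - -46\right) - 89\right) + \left(-2\right) \left(-4\right) \left(-2\right)\right) = \left(864 + \frac{1}{248}\right) \left(\left(\left(233 - -46\right) - 89\right) + \left(-2\right) \left(-4\right) \left(-2\right)\right) = \frac{214273 \left(\left(\left(233 + 46\right) - 89\right) + 8 \left(-2\right)\right)}{248} = \frac{214273 \left(\left(279 - 89\right) - 16\right)}{248} = \frac{214273 \left(190 - 16\right)}{248} = \frac{214273}{248} \cdot 174 = \frac{18641751}{124}$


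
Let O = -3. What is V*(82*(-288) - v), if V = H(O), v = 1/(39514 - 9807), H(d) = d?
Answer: 2104681539/29707 ≈ 70848.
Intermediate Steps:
v = 1/29707 ≈ 3.3662e-5
V = -3
V*(82*(-288) - v) = -3*(82*(-288) - 1*1/29707) = -3*(-23616 - 1/29707) = -3*(-701560513/29707) = 2104681539/29707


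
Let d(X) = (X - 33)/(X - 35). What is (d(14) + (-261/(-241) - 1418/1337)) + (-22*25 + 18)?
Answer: -513362086/966651 ≈ -531.07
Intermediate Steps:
d(X) = (-33 + X)/(-35 + X)
(d(14) + (-261/(-241) - 1418/1337)) + (-22*25 + 18) = ((-33 + 14)/(-35 + 14) + (-261/(-241) - 1418/1337)) + (-22*25 + 18) = (-19/(-21) + (-261*(-1/241) - 1418*1/1337)) + (-550 + 18) = (-1/21*(-19) + (261/241 - 1418/1337)) - 532 = (19/21 + 7219/322217) - 532 = 896246/966651 - 532 = -513362086/966651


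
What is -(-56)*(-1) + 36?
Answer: -20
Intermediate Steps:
-(-56)*(-1) + 36 = -14*4 + 36 = -56 + 36 = -20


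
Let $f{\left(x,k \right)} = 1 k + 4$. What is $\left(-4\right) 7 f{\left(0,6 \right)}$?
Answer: $-280$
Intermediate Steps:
$f{\left(x,k \right)} = 4 + k$ ($f{\left(x,k \right)} = k + 4 = 4 + k$)
$\left(-4\right) 7 f{\left(0,6 \right)} = \left(-4\right) 7 \left(4 + 6\right) = \left(-28\right) 10 = -280$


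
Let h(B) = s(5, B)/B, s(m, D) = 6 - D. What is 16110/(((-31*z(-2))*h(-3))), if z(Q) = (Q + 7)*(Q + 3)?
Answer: 1074/31 ≈ 34.645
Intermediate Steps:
z(Q) = (3 + Q)*(7 + Q) (z(Q) = (7 + Q)*(3 + Q) = (3 + Q)*(7 + Q))
h(B) = (6 - B)/B
16110/(((-31*z(-2))*h(-3))) = 16110/(((-31*(21 + (-2)**2 + 10*(-2)))*((6 - 1*(-3))/(-3)))) = 16110/(((-31*(21 + 4 - 20))*(-(6 + 3)/3))) = 16110/(((-31*5)*(-1/3*9))) = 16110/((-155*(-3))) = 16110/465 = 16110*(1/465) = 1074/31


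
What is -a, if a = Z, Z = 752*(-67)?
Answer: 50384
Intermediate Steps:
Z = -50384
a = -50384
-a = -1*(-50384) = 50384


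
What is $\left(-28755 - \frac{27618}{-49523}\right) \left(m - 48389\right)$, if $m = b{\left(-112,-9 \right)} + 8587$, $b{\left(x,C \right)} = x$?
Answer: $\frac{56837785342758}{49523} \approx 1.1477 \cdot 10^{9}$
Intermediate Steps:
$m = 8475$ ($m = -112 + 8587 = 8475$)
$\left(-28755 - \frac{27618}{-49523}\right) \left(m - 48389\right) = \left(-28755 - \frac{27618}{-49523}\right) \left(8475 - 48389\right) = \left(-28755 - - \frac{27618}{49523}\right) \left(-39914\right) = \left(-28755 + \frac{27618}{49523}\right) \left(-39914\right) = \left(- \frac{1424006247}{49523}\right) \left(-39914\right) = \frac{56837785342758}{49523}$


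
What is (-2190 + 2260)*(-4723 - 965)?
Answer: -398160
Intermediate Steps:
(-2190 + 2260)*(-4723 - 965) = 70*(-5688) = -398160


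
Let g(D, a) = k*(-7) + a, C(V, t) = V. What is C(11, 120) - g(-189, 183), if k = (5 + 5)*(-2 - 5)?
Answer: -662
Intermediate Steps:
k = -70 (k = 10*(-7) = -70)
g(D, a) = 490 + a (g(D, a) = -70*(-7) + a = 490 + a)
C(11, 120) - g(-189, 183) = 11 - (490 + 183) = 11 - 1*673 = 11 - 673 = -662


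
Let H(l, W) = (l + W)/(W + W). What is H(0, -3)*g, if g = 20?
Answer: 10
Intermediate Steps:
H(l, W) = (W + l)/(2*W) (H(l, W) = (W + l)/((2*W)) = (W + l)*(1/(2*W)) = (W + l)/(2*W))
H(0, -3)*g = ((1/2)*(-3 + 0)/(-3))*20 = ((1/2)*(-1/3)*(-3))*20 = (1/2)*20 = 10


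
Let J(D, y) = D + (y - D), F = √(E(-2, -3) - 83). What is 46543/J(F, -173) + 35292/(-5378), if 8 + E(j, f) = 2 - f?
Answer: -128206885/465197 ≈ -275.60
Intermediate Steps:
E(j, f) = -6 - f (E(j, f) = -8 + (2 - f) = -6 - f)
F = I*√86 (F = √((-6 - 1*(-3)) - 83) = √((-6 + 3) - 83) = √(-3 - 83) = √(-86) = I*√86 ≈ 9.2736*I)
J(D, y) = y
46543/J(F, -173) + 35292/(-5378) = 46543/(-173) + 35292/(-5378) = 46543*(-1/173) + 35292*(-1/5378) = -46543/173 - 17646/2689 = -128206885/465197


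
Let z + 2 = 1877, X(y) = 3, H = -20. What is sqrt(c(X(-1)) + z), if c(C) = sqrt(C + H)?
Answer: sqrt(1875 + I*sqrt(17)) ≈ 43.301 + 0.0476*I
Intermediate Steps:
z = 1875 (z = -2 + 1877 = 1875)
c(C) = sqrt(-20 + C) (c(C) = sqrt(C - 20) = sqrt(-20 + C))
sqrt(c(X(-1)) + z) = sqrt(sqrt(-20 + 3) + 1875) = sqrt(sqrt(-17) + 1875) = sqrt(I*sqrt(17) + 1875) = sqrt(1875 + I*sqrt(17))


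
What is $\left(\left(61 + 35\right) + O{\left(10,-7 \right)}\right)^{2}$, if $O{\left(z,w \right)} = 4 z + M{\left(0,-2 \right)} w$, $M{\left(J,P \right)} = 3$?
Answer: $13225$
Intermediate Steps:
$O{\left(z,w \right)} = 3 w + 4 z$ ($O{\left(z,w \right)} = 4 z + 3 w = 3 w + 4 z$)
$\left(\left(61 + 35\right) + O{\left(10,-7 \right)}\right)^{2} = \left(\left(61 + 35\right) + \left(3 \left(-7\right) + 4 \cdot 10\right)\right)^{2} = \left(96 + \left(-21 + 40\right)\right)^{2} = \left(96 + 19\right)^{2} = 115^{2} = 13225$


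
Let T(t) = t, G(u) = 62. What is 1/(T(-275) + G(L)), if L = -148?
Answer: -1/213 ≈ -0.0046948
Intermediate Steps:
1/(T(-275) + G(L)) = 1/(-275 + 62) = 1/(-213) = -1/213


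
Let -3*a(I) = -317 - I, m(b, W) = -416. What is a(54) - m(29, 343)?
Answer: 1619/3 ≈ 539.67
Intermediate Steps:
a(I) = 317/3 + I/3 (a(I) = -(-317 - I)/3 = 317/3 + I/3)
a(54) - m(29, 343) = (317/3 + (⅓)*54) - 1*(-416) = (317/3 + 18) + 416 = 371/3 + 416 = 1619/3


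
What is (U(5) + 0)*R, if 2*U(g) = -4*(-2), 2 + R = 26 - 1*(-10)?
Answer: 136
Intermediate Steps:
R = 34 (R = -2 + (26 - 1*(-10)) = -2 + (26 + 10) = -2 + 36 = 34)
U(g) = 4 (U(g) = (-4*(-2))/2 = (½)*8 = 4)
(U(5) + 0)*R = (4 + 0)*34 = 4*34 = 136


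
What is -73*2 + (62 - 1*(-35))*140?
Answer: 13434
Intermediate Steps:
-73*2 + (62 - 1*(-35))*140 = -146 + (62 + 35)*140 = -146 + 97*140 = -146 + 13580 = 13434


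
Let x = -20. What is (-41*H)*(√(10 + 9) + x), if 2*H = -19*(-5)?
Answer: 38950 - 3895*√19/2 ≈ 30461.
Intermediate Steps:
H = 95/2 (H = (-19*(-5))/2 = (½)*95 = 95/2 ≈ 47.500)
(-41*H)*(√(10 + 9) + x) = (-41*95/2)*(√(10 + 9) - 20) = -3895*(√19 - 20)/2 = -3895*(-20 + √19)/2 = 38950 - 3895*√19/2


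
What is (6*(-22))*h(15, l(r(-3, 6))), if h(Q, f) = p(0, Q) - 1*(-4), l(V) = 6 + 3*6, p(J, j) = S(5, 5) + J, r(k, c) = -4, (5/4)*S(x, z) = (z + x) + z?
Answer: -2112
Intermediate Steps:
S(x, z) = 4*x/5 + 8*z/5 (S(x, z) = 4*((z + x) + z)/5 = 4*((x + z) + z)/5 = 4*(x + 2*z)/5 = 4*x/5 + 8*z/5)
p(J, j) = 12 + J (p(J, j) = ((⅘)*5 + (8/5)*5) + J = (4 + 8) + J = 12 + J)
l(V) = 24 (l(V) = 6 + 18 = 24)
h(Q, f) = 16 (h(Q, f) = (12 + 0) - 1*(-4) = 12 + 4 = 16)
(6*(-22))*h(15, l(r(-3, 6))) = (6*(-22))*16 = -132*16 = -2112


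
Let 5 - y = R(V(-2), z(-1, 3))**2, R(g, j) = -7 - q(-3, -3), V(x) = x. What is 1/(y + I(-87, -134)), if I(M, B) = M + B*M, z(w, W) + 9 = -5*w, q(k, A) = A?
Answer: 1/11560 ≈ 8.6505e-5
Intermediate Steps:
z(w, W) = -9 - 5*w
R(g, j) = -4 (R(g, j) = -7 - 1*(-3) = -7 + 3 = -4)
y = -11 (y = 5 - 1*(-4)**2 = 5 - 1*16 = 5 - 16 = -11)
1/(y + I(-87, -134)) = 1/(-11 - 87*(1 - 134)) = 1/(-11 - 87*(-133)) = 1/(-11 + 11571) = 1/11560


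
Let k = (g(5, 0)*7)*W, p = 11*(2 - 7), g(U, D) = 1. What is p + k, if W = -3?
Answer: -76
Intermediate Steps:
p = -55 (p = 11*(-5) = -55)
k = -21 (k = (1*7)*(-3) = 7*(-3) = -21)
p + k = -55 - 21 = -76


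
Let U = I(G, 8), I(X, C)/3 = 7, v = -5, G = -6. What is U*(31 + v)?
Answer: 546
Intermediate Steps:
I(X, C) = 21 (I(X, C) = 3*7 = 21)
U = 21
U*(31 + v) = 21*(31 - 5) = 21*26 = 546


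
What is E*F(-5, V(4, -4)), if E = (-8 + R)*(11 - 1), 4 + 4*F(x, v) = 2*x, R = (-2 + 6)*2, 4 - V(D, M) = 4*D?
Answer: 0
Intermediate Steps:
V(D, M) = 4 - 4*D
R = 8 (R = 4*2 = 8)
F(x, v) = -1 + x/2 (F(x, v) = -1 + (2*x)/4 = -1 + x/2)
E = 0 (E = (-8 + 8)*(11 - 1) = 0*10 = 0)
E*F(-5, V(4, -4)) = 0*(-1 + (½)*(-5)) = 0*(-1 - 5/2) = 0*(-7/2) = 0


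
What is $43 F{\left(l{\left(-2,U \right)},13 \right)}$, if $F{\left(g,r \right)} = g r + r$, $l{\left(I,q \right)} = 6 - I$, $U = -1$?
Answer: $5031$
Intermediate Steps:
$F{\left(g,r \right)} = r + g r$
$43 F{\left(l{\left(-2,U \right)},13 \right)} = 43 \cdot 13 \left(1 + \left(6 - -2\right)\right) = 43 \cdot 13 \left(1 + \left(6 + 2\right)\right) = 43 \cdot 13 \left(1 + 8\right) = 43 \cdot 13 \cdot 9 = 43 \cdot 117 = 5031$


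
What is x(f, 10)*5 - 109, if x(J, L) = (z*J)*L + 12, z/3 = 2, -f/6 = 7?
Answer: -12649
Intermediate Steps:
f = -42 (f = -6*7 = -42)
z = 6 (z = 3*2 = 6)
x(J, L) = 12 + 6*J*L (x(J, L) = (6*J)*L + 12 = 6*J*L + 12 = 12 + 6*J*L)
x(f, 10)*5 - 109 = (12 + 6*(-42)*10)*5 - 109 = (12 - 2520)*5 - 109 = -2508*5 - 109 = -12540 - 109 = -12649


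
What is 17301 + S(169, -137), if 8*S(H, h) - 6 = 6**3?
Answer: 69315/4 ≈ 17329.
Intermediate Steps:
S(H, h) = 111/4 (S(H, h) = 3/4 + (1/8)*6**3 = 3/4 + (1/8)*216 = 3/4 + 27 = 111/4)
17301 + S(169, -137) = 17301 + 111/4 = 69315/4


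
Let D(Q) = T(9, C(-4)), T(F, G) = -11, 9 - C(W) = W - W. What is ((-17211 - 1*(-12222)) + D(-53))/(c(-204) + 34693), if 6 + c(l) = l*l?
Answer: -5000/76303 ≈ -0.065528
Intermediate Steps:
C(W) = 9 (C(W) = 9 - (W - W) = 9 - 1*0 = 9 + 0 = 9)
c(l) = -6 + l² (c(l) = -6 + l*l = -6 + l²)
D(Q) = -11
((-17211 - 1*(-12222)) + D(-53))/(c(-204) + 34693) = ((-17211 - 1*(-12222)) - 11)/((-6 + (-204)²) + 34693) = ((-17211 + 12222) - 11)/((-6 + 41616) + 34693) = (-4989 - 11)/(41610 + 34693) = -5000/76303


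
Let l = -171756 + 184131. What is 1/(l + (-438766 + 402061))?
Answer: -1/24330 ≈ -4.1102e-5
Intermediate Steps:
l = 12375
1/(l + (-438766 + 402061)) = 1/(12375 + (-438766 + 402061)) = 1/(12375 - 36705) = 1/(-24330) = -1/24330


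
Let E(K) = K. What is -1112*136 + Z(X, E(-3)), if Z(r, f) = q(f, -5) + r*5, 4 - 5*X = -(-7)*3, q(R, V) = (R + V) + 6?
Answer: -151251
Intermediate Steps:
q(R, V) = 6 + R + V
X = -17/5 (X = ⅘ - (-1)*(-7*3)/5 = ⅘ - (-1)*(-21)/5 = ⅘ - ⅕*21 = ⅘ - 21/5 = -17/5 ≈ -3.4000)
Z(r, f) = 1 + f + 5*r (Z(r, f) = (6 + f - 5) + r*5 = (1 + f) + 5*r = 1 + f + 5*r)
-1112*136 + Z(X, E(-3)) = -1112*136 + (1 - 3 + 5*(-17/5)) = -151232 + (1 - 3 - 17) = -151232 - 19 = -151251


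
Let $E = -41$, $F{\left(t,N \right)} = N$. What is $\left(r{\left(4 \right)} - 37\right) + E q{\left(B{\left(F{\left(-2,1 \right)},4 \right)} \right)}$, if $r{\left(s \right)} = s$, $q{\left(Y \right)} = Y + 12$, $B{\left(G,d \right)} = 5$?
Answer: $-730$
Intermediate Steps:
$q{\left(Y \right)} = 12 + Y$
$\left(r{\left(4 \right)} - 37\right) + E q{\left(B{\left(F{\left(-2,1 \right)},4 \right)} \right)} = \left(4 - 37\right) - 41 \left(12 + 5\right) = -33 - 697 = -730$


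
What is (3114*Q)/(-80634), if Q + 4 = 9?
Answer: -2595/13439 ≈ -0.19309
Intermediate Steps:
Q = 5 (Q = -4 + 9 = 5)
(3114*Q)/(-80634) = (3114*5)/(-80634) = 15570*(-1/80634) = -2595/13439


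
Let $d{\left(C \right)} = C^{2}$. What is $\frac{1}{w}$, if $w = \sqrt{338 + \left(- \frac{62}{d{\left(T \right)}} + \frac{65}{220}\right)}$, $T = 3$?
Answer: $\frac{6 \sqrt{1443607}}{131237} \approx 0.054931$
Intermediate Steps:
$w = \frac{\sqrt{1443607}}{66}$ ($w = \sqrt{338 + \left(- \frac{62}{3^{2}} + \frac{65}{220}\right)} = \sqrt{338 + \left(- \frac{62}{9} + 65 \cdot \frac{1}{220}\right)} = \sqrt{338 + \left(\left(-62\right) \frac{1}{9} + \frac{13}{44}\right)} = \sqrt{338 + \left(- \frac{62}{9} + \frac{13}{44}\right)} = \sqrt{338 - \frac{2611}{396}} = \sqrt{\frac{131237}{396}} = \frac{\sqrt{1443607}}{66} \approx 18.205$)
$\frac{1}{w} = \frac{1}{\frac{1}{66} \sqrt{1443607}} = \frac{6 \sqrt{1443607}}{131237}$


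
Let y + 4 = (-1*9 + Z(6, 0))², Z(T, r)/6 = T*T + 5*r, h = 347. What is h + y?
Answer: 43192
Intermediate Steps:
Z(T, r) = 6*T² + 30*r (Z(T, r) = 6*(T*T + 5*r) = 6*(T² + 5*r) = 6*T² + 30*r)
y = 42845 (y = -4 + (-1*9 + (6*6² + 30*0))² = -4 + (-9 + (6*36 + 0))² = -4 + (-9 + (216 + 0))² = -4 + (-9 + 216)² = -4 + 207² = -4 + 42849 = 42845)
h + y = 347 + 42845 = 43192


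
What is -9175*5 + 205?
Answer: -45670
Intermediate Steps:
-9175*5 + 205 = -367*125 + 205 = -45875 + 205 = -45670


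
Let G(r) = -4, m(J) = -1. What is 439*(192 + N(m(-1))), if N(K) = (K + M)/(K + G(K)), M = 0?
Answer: 421879/5 ≈ 84376.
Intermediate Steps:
N(K) = K/(-4 + K) (N(K) = (K + 0)/(K - 4) = K/(-4 + K))
439*(192 + N(m(-1))) = 439*(192 - 1/(-4 - 1)) = 439*(192 - 1/(-5)) = 439*(192 - 1*(-⅕)) = 439*(192 + ⅕) = 439*(961/5) = 421879/5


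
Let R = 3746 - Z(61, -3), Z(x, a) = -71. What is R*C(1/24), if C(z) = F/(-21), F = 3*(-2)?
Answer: 7634/7 ≈ 1090.6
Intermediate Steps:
F = -6
R = 3817 (R = 3746 - 1*(-71) = 3746 + 71 = 3817)
C(z) = 2/7 (C(z) = -6/(-21) = -6*(-1/21) = 2/7)
R*C(1/24) = 3817*(2/7) = 7634/7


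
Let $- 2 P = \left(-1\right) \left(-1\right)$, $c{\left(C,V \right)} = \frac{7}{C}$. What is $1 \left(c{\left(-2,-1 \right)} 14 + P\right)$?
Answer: $- \frac{99}{2} \approx -49.5$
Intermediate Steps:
$P = - \frac{1}{2}$ ($P = - \frac{\left(-1\right) \left(-1\right)}{2} = \left(- \frac{1}{2}\right) 1 = - \frac{1}{2} \approx -0.5$)
$1 \left(c{\left(-2,-1 \right)} 14 + P\right) = 1 \left(\frac{7}{-2} \cdot 14 - \frac{1}{2}\right) = 1 \left(7 \left(- \frac{1}{2}\right) 14 - \frac{1}{2}\right) = 1 \left(\left(- \frac{7}{2}\right) 14 - \frac{1}{2}\right) = 1 \left(-49 - \frac{1}{2}\right) = 1 \left(- \frac{99}{2}\right) = - \frac{99}{2}$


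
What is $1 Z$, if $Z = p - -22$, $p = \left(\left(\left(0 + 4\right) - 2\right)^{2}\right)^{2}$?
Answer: $38$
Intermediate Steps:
$p = 16$ ($p = \left(\left(4 - 2\right)^{2}\right)^{2} = \left(2^{2}\right)^{2} = 4^{2} = 16$)
$Z = 38$ ($Z = 16 - -22 = 16 + 22 = 38$)
$1 Z = 1 \cdot 38 = 38$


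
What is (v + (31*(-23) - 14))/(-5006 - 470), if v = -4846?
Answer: 5573/5476 ≈ 1.0177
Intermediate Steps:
(v + (31*(-23) - 14))/(-5006 - 470) = (-4846 + (31*(-23) - 14))/(-5006 - 470) = (-4846 + (-713 - 14))/(-5476) = (-4846 - 727)*(-1/5476) = -5573*(-1/5476) = 5573/5476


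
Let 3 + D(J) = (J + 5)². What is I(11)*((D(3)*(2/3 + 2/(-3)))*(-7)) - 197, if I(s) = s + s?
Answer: -197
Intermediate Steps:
D(J) = -3 + (5 + J)² (D(J) = -3 + (J + 5)² = -3 + (5 + J)²)
I(s) = 2*s
I(11)*((D(3)*(2/3 + 2/(-3)))*(-7)) - 197 = (2*11)*(((-3 + (5 + 3)²)*(2/3 + 2/(-3)))*(-7)) - 197 = 22*(((-3 + 8²)*(2*(⅓) + 2*(-⅓)))*(-7)) - 197 = 22*(((-3 + 64)*(⅔ - ⅔))*(-7)) - 197 = 22*((61*0)*(-7)) - 197 = 22*(0*(-7)) - 197 = 22*0 - 197 = 0 - 197 = -197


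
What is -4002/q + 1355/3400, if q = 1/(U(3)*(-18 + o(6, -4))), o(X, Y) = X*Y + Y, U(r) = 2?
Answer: 250365391/680 ≈ 3.6818e+5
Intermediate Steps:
o(X, Y) = Y + X*Y
q = -1/92 (q = 1/(2*(-18 - 4*(1 + 6))) = 1/(2*(-18 - 4*7)) = 1/(2*(-18 - 28)) = 1/(2*(-46)) = 1/(-92) = -1/92 ≈ -0.010870)
-4002/q + 1355/3400 = -4002/(-1/92) + 1355/3400 = -4002*(-92) + 1355*(1/3400) = 368184 + 271/680 = 250365391/680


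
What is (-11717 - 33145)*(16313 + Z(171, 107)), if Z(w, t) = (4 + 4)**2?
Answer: -734704974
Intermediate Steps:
Z(w, t) = 64 (Z(w, t) = 8**2 = 64)
(-11717 - 33145)*(16313 + Z(171, 107)) = (-11717 - 33145)*(16313 + 64) = -44862*16377 = -734704974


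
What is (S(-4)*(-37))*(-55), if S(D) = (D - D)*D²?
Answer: 0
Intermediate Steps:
S(D) = 0 (S(D) = 0*D² = 0)
(S(-4)*(-37))*(-55) = (0*(-37))*(-55) = 0*(-55) = 0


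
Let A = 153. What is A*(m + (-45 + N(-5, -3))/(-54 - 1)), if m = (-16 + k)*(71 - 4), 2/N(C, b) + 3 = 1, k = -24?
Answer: -22545162/55 ≈ -4.0991e+5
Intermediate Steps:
N(C, b) = -1 (N(C, b) = 2/(-3 + 1) = 2/(-2) = 2*(-½) = -1)
m = -2680 (m = (-16 - 24)*(71 - 4) = -40*67 = -2680)
A*(m + (-45 + N(-5, -3))/(-54 - 1)) = 153*(-2680 + (-45 - 1)/(-54 - 1)) = 153*(-2680 - 46/(-55)) = 153*(-2680 - 46*(-1/55)) = 153*(-2680 + 46/55) = 153*(-147354/55) = -22545162/55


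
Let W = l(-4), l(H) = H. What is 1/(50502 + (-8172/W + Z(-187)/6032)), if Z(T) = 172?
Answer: 1508/79237903 ≈ 1.9031e-5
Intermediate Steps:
W = -4
1/(50502 + (-8172/W + Z(-187)/6032)) = 1/(50502 + (-8172/(-4) + 172/6032)) = 1/(50502 + (-8172*(-¼) + 172*(1/6032))) = 1/(50502 + (2043 + 43/1508)) = 1/(50502 + 3080887/1508) = 1/(79237903/1508) = 1508/79237903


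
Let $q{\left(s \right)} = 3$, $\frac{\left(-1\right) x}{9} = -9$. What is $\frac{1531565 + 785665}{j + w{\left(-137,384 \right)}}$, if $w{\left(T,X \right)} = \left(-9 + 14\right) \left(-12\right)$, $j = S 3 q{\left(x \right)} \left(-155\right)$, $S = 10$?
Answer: $- \frac{77241}{467} \approx -165.4$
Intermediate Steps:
$x = 81$ ($x = \left(-9\right) \left(-9\right) = 81$)
$j = -13950$ ($j = 10 \cdot 3 \cdot 3 \left(-155\right) = 30 \cdot 3 \left(-155\right) = 90 \left(-155\right) = -13950$)
$w{\left(T,X \right)} = -60$ ($w{\left(T,X \right)} = 5 \left(-12\right) = -60$)
$\frac{1531565 + 785665}{j + w{\left(-137,384 \right)}} = \frac{1531565 + 785665}{-13950 - 60} = \frac{2317230}{-14010} = 2317230 \left(- \frac{1}{14010}\right) = - \frac{77241}{467}$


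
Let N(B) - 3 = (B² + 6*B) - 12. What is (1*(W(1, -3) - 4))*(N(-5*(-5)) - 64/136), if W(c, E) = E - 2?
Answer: -117126/17 ≈ -6889.8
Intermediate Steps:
W(c, E) = -2 + E
N(B) = -9 + B² + 6*B (N(B) = 3 + ((B² + 6*B) - 12) = 3 + (-12 + B² + 6*B) = -9 + B² + 6*B)
(1*(W(1, -3) - 4))*(N(-5*(-5)) - 64/136) = (1*((-2 - 3) - 4))*((-9 + (-5*(-5))² + 6*(-5*(-5))) - 64/136) = (1*(-5 - 4))*((-9 + 25² + 6*25) - 64*1/136) = (1*(-9))*((-9 + 625 + 150) - 8/17) = -9*(766 - 8/17) = -9*13014/17 = -117126/17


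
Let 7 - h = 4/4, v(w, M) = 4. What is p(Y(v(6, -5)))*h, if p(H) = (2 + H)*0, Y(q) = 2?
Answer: 0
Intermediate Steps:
p(H) = 0
h = 6 (h = 7 - 4/4 = 7 - 1*1 = 7 - 1 = 6)
p(Y(v(6, -5)))*h = 0*6 = 0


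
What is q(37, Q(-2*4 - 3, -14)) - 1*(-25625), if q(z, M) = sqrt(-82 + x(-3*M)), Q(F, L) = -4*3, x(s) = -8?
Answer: 25625 + 3*I*sqrt(10) ≈ 25625.0 + 9.4868*I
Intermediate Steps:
Q(F, L) = -12
q(z, M) = 3*I*sqrt(10) (q(z, M) = sqrt(-82 - 8) = sqrt(-90) = 3*I*sqrt(10))
q(37, Q(-2*4 - 3, -14)) - 1*(-25625) = 3*I*sqrt(10) - 1*(-25625) = 3*I*sqrt(10) + 25625 = 25625 + 3*I*sqrt(10)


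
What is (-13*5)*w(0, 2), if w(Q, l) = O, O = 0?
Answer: 0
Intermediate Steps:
w(Q, l) = 0
(-13*5)*w(0, 2) = -13*5*0 = -65*0 = 0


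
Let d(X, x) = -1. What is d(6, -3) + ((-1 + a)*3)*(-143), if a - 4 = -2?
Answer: -430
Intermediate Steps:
a = 2 (a = 4 - 2 = 2)
d(6, -3) + ((-1 + a)*3)*(-143) = -1 + ((-1 + 2)*3)*(-143) = -1 + (1*3)*(-143) = -1 + 3*(-143) = -1 - 429 = -430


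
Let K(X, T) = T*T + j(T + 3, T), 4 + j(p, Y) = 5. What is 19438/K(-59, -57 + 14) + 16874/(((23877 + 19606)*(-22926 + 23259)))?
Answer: 158411/15075 ≈ 10.508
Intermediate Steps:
j(p, Y) = 1 (j(p, Y) = -4 + 5 = 1)
K(X, T) = 1 + T**2 (K(X, T) = T*T + 1 = T**2 + 1 = 1 + T**2)
19438/K(-59, -57 + 14) + 16874/(((23877 + 19606)*(-22926 + 23259))) = 19438/(1 + (-57 + 14)**2) + 16874/(((23877 + 19606)*(-22926 + 23259))) = 19438/(1 + (-43)**2) + 16874/((43483*333)) = 19438/(1 + 1849) + 16874/14479839 = 19438/1850 + 16874*(1/14479839) = 19438*(1/1850) + 26/22311 = 9719/925 + 26/22311 = 158411/15075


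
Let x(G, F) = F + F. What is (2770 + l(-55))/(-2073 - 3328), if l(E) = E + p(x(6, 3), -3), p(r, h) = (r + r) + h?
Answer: -2724/5401 ≈ -0.50435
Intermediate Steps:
x(G, F) = 2*F
p(r, h) = h + 2*r (p(r, h) = 2*r + h = h + 2*r)
l(E) = 9 + E (l(E) = E + (-3 + 2*(2*3)) = E + (-3 + 2*6) = E + (-3 + 12) = E + 9 = 9 + E)
(2770 + l(-55))/(-2073 - 3328) = (2770 + (9 - 55))/(-2073 - 3328) = (2770 - 46)/(-5401) = 2724*(-1/5401) = -2724/5401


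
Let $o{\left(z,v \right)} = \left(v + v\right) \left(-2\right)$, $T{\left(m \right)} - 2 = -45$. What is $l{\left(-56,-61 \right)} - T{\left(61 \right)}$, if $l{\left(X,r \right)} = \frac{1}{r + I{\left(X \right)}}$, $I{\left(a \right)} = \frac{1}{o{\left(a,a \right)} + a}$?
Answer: $\frac{440453}{10247} \approx 42.984$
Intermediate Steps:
$T{\left(m \right)} = -43$ ($T{\left(m \right)} = 2 - 45 = -43$)
$o{\left(z,v \right)} = - 4 v$ ($o{\left(z,v \right)} = 2 v \left(-2\right) = - 4 v$)
$I{\left(a \right)} = - \frac{1}{3 a}$ ($I{\left(a \right)} = \frac{1}{- 4 a + a} = \frac{1}{\left(-3\right) a} = - \frac{1}{3 a}$)
$l{\left(X,r \right)} = \frac{1}{r - \frac{1}{3 X}}$
$l{\left(-56,-61 \right)} - T{\left(61 \right)} = 3 \left(-56\right) \frac{1}{-1 + 3 \left(-56\right) \left(-61\right)} - -43 = 3 \left(-56\right) \frac{1}{-1 + 10248} + 43 = 3 \left(-56\right) \frac{1}{10247} + 43 = - \frac{168}{10247} + 43 = \frac{440453}{10247}$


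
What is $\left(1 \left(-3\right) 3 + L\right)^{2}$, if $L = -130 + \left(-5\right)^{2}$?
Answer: $12996$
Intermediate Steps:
$L = -105$ ($L = -130 + 25 = -105$)
$\left(1 \left(-3\right) 3 + L\right)^{2} = \left(1 \left(-3\right) 3 - 105\right)^{2} = \left(\left(-3\right) 3 - 105\right)^{2} = \left(-9 - 105\right)^{2} = \left(-114\right)^{2} = 12996$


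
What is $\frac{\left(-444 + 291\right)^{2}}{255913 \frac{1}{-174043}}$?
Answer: $- \frac{4074172587}{255913} \approx -15920.0$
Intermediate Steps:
$\frac{\left(-444 + 291\right)^{2}}{255913 \frac{1}{-174043}} = \frac{\left(-153\right)^{2}}{255913 \left(- \frac{1}{174043}\right)} = \frac{23409}{- \frac{255913}{174043}} = 23409 \left(- \frac{174043}{255913}\right) = - \frac{4074172587}{255913}$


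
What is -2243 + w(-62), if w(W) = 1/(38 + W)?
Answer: -53833/24 ≈ -2243.0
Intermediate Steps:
-2243 + w(-62) = -2243 + 1/(38 - 62) = -2243 + 1/(-24) = -2243 - 1/24 = -53833/24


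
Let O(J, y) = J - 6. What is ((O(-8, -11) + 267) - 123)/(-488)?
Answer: -65/244 ≈ -0.26639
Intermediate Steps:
O(J, y) = -6 + J
((O(-8, -11) + 267) - 123)/(-488) = (((-6 - 8) + 267) - 123)/(-488) = ((-14 + 267) - 123)*(-1/488) = (253 - 123)*(-1/488) = 130*(-1/488) = -65/244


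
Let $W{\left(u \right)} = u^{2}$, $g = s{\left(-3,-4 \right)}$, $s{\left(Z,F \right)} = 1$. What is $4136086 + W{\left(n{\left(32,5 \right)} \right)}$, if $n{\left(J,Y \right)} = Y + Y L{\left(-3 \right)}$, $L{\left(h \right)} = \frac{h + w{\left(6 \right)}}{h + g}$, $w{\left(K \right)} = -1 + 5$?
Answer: $\frac{16544369}{4} \approx 4.1361 \cdot 10^{6}$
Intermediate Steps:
$w{\left(K \right)} = 4$
$g = 1$
$L{\left(h \right)} = \frac{4 + h}{1 + h}$ ($L{\left(h \right)} = \frac{h + 4}{h + 1} = \frac{4 + h}{1 + h}$)
$n{\left(J,Y \right)} = \frac{Y}{2}$ ($n{\left(J,Y \right)} = Y + Y \frac{4 - 3}{1 - 3} = Y + Y \frac{1}{-2} \cdot 1 = Y + Y \left(\left(- \frac{1}{2}\right) 1\right) = Y + Y \left(- \frac{1}{2}\right) = Y - \frac{Y}{2} = \frac{Y}{2}$)
$4136086 + W{\left(n{\left(32,5 \right)} \right)} = 4136086 + \left(\frac{1}{2} \cdot 5\right)^{2} = 4136086 + \left(\frac{5}{2}\right)^{2} = 4136086 + \frac{25}{4} = \frac{16544369}{4}$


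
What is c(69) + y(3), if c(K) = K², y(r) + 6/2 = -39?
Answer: 4719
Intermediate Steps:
y(r) = -42 (y(r) = -3 - 39 = -42)
c(69) + y(3) = 69² - 42 = 4761 - 42 = 4719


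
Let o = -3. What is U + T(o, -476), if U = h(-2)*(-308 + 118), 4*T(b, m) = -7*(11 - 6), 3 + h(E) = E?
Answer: 3765/4 ≈ 941.25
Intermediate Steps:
h(E) = -3 + E
T(b, m) = -35/4 (T(b, m) = (-7*(11 - 6))/4 = (-7*5)/4 = (¼)*(-35) = -35/4)
U = 950 (U = (-3 - 2)*(-308 + 118) = -5*(-190) = 950)
U + T(o, -476) = 950 - 35/4 = 3765/4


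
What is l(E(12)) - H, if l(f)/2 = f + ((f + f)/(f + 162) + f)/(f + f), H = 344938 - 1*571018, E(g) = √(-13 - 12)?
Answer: 5938922113/26269 + 262680*I/26269 ≈ 2.2608e+5 + 9.9996*I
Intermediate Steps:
E(g) = 5*I (E(g) = √(-25) = 5*I)
H = -226080 (H = 344938 - 571018 = -226080)
l(f) = 2*f + (f + 2*f/(162 + f))/f (l(f) = 2*(f + ((f + f)/(f + 162) + f)/(f + f)) = 2*(f + ((2*f)/(162 + f) + f)/((2*f))) = 2*(f + (2*f/(162 + f) + f)*(1/(2*f))) = 2*(f + (f + 2*f/(162 + f))*(1/(2*f))) = 2*(f + (f + 2*f/(162 + f))/(2*f)) = 2*f + (f + 2*f/(162 + f))/f)
l(E(12)) - H = (164 + 2*(5*I)² + 325*(5*I))/(162 + 5*I) - 1*(-226080) = ((162 - 5*I)/26269)*(164 + 2*(-25) + 1625*I) + 226080 = ((162 - 5*I)/26269)*(164 - 50 + 1625*I) + 226080 = ((162 - 5*I)/26269)*(114 + 1625*I) + 226080 = (114 + 1625*I)*(162 - 5*I)/26269 + 226080 = 226080 + (114 + 1625*I)*(162 - 5*I)/26269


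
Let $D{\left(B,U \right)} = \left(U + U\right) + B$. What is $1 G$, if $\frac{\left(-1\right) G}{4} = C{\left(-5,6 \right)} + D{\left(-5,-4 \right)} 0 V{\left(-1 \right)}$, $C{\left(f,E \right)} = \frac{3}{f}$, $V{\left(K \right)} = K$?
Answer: $\frac{12}{5} \approx 2.4$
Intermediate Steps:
$D{\left(B,U \right)} = B + 2 U$ ($D{\left(B,U \right)} = 2 U + B = B + 2 U$)
$G = \frac{12}{5}$ ($G = - 4 \left(\frac{3}{-5} + \left(-5 + 2 \left(-4\right)\right) 0 \left(-1\right)\right) = - 4 \left(3 \left(- \frac{1}{5}\right) + \left(-5 - 8\right) 0\right) = - 4 \left(- \frac{3}{5} - 0\right) = - 4 \left(- \frac{3}{5} + 0\right) = \left(-4\right) \left(- \frac{3}{5}\right) = \frac{12}{5} \approx 2.4$)
$1 G = 1 \cdot \frac{12}{5} = \frac{12}{5}$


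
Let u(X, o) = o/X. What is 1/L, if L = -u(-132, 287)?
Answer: 132/287 ≈ 0.45993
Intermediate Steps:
L = 287/132 (L = -287/(-132) = -287*(-1)/132 = -1*(-287/132) = 287/132 ≈ 2.1742)
1/L = 1/(287/132) = 132/287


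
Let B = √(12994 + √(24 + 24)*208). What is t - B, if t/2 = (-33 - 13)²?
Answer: 4232 - √(12994 + 832*√3) ≈ 4111.9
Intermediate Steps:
B = √(12994 + 832*√3) (B = √(12994 + √48*208) = √(12994 + (4*√3)*208) = √(12994 + 832*√3) ≈ 120.15)
t = 4232 (t = 2*(-33 - 13)² = 2*(-46)² = 2*2116 = 4232)
t - B = 4232 - √(12994 + 832*√3)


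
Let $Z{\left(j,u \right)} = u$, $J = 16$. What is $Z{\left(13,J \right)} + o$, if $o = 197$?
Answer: $213$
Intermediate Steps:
$Z{\left(13,J \right)} + o = 16 + 197 = 213$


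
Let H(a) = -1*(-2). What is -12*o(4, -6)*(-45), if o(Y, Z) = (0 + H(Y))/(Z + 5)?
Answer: -1080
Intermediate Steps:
H(a) = 2
o(Y, Z) = 2/(5 + Z) (o(Y, Z) = (0 + 2)/(Z + 5) = 2/(5 + Z))
-12*o(4, -6)*(-45) = -24/(5 - 6)*(-45) = -24/(-1)*(-45) = -24*(-1)*(-45) = -12*(-2)*(-45) = 24*(-45) = -1080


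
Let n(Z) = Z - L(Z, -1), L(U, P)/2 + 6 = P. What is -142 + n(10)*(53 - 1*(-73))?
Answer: 2882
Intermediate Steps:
L(U, P) = -12 + 2*P
n(Z) = 14 + Z (n(Z) = Z - (-12 + 2*(-1)) = Z - (-12 - 2) = Z - 1*(-14) = Z + 14 = 14 + Z)
-142 + n(10)*(53 - 1*(-73)) = -142 + (14 + 10)*(53 - 1*(-73)) = -142 + 24*(53 + 73) = -142 + 24*126 = -142 + 3024 = 2882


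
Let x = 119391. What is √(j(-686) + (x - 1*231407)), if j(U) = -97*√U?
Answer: √(-112016 - 679*I*√14) ≈ 3.795 - 334.71*I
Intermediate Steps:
√(j(-686) + (x - 1*231407)) = √(-679*I*√14 + (119391 - 1*231407)) = √(-679*I*√14 + (119391 - 231407)) = √(-679*I*√14 - 112016) = √(-112016 - 679*I*√14)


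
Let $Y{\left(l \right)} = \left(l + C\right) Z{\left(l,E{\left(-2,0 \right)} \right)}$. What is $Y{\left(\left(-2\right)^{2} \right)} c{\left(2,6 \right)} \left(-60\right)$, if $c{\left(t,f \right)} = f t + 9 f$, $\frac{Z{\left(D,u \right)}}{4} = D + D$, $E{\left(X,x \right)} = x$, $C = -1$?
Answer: $-380160$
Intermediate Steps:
$Z{\left(D,u \right)} = 8 D$ ($Z{\left(D,u \right)} = 4 \left(D + D\right) = 4 \cdot 2 D = 8 D$)
$c{\left(t,f \right)} = 9 f + f t$
$Y{\left(l \right)} = 8 l \left(-1 + l\right)$ ($Y{\left(l \right)} = \left(l - 1\right) 8 l = \left(-1 + l\right) 8 l = 8 l \left(-1 + l\right)$)
$Y{\left(\left(-2\right)^{2} \right)} c{\left(2,6 \right)} \left(-60\right) = 8 \left(-2\right)^{2} \left(-1 + \left(-2\right)^{2}\right) 6 \left(9 + 2\right) \left(-60\right) = 8 \cdot 4 \left(-1 + 4\right) 6 \cdot 11 \left(-60\right) = 8 \cdot 4 \cdot 3 \cdot 66 \left(-60\right) = 96 \cdot 66 \left(-60\right) = 6336 \left(-60\right) = -380160$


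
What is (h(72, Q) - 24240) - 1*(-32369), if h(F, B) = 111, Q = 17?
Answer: 8240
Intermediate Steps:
(h(72, Q) - 24240) - 1*(-32369) = (111 - 24240) - 1*(-32369) = -24129 + 32369 = 8240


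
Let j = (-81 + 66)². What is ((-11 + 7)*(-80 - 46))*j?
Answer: 113400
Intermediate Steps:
j = 225 (j = (-15)² = 225)
((-11 + 7)*(-80 - 46))*j = ((-11 + 7)*(-80 - 46))*225 = -4*(-126)*225 = 504*225 = 113400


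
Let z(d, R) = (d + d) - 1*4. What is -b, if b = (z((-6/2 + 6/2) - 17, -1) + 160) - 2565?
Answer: 2443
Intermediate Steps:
z(d, R) = -4 + 2*d (z(d, R) = 2*d - 4 = -4 + 2*d)
b = -2443 (b = ((-4 + 2*((-6/2 + 6/2) - 17)) + 160) - 2565 = ((-4 + 2*((-6*1/2 + 6*(1/2)) - 17)) + 160) - 2565 = ((-4 + 2*((-3 + 3) - 17)) + 160) - 2565 = ((-4 + 2*(0 - 17)) + 160) - 2565 = ((-4 + 2*(-17)) + 160) - 2565 = ((-4 - 34) + 160) - 2565 = (-38 + 160) - 2565 = 122 - 2565 = -2443)
-b = -1*(-2443) = 2443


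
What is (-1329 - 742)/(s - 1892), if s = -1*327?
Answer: 2071/2219 ≈ 0.93330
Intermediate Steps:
s = -327
(-1329 - 742)/(s - 1892) = (-1329 - 742)/(-327 - 1892) = -2071/(-2219) = -2071*(-1/2219) = 2071/2219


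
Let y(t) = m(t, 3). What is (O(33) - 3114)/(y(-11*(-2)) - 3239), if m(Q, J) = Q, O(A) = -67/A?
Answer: 102829/106161 ≈ 0.96861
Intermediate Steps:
y(t) = t
(O(33) - 3114)/(y(-11*(-2)) - 3239) = (-67/33 - 3114)/(-11*(-2) - 3239) = (-67*1/33 - 3114)/(22 - 3239) = (-67/33 - 3114)/(-3217) = -102829/33*(-1/3217) = 102829/106161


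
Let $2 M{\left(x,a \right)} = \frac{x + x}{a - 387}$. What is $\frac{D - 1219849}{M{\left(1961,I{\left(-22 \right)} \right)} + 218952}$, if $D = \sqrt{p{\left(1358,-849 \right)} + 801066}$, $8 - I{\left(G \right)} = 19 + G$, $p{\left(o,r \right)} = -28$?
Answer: $- \frac{458663224}{82323991} + \frac{376 \sqrt{801038}}{82323991} \approx -5.5674$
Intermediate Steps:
$I{\left(G \right)} = -11 - G$ ($I{\left(G \right)} = 8 - \left(19 + G\right) = -11 - G$)
$D = \sqrt{801038}$ ($D = \sqrt{-28 + 801066} = \sqrt{801038} \approx 895.01$)
$M{\left(x,a \right)} = \frac{x}{-387 + a}$ ($M{\left(x,a \right)} = \frac{\left(x + x\right) \frac{1}{a - 387}}{2} = \frac{2 x \frac{1}{-387 + a}}{2} = \frac{x}{-387 + a}$)
$\frac{D - 1219849}{M{\left(1961,I{\left(-22 \right)} \right)} + 218952} = \frac{\sqrt{801038} - 1219849}{\frac{1961}{-387 - -11} + 218952} = \frac{-1219849 + \sqrt{801038}}{\frac{1961}{-387 + \left(-11 + 22\right)} + 218952} = \frac{-1219849 + \sqrt{801038}}{\frac{1961}{-387 + 11} + 218952} = \frac{-1219849 + \sqrt{801038}}{\frac{1961}{-376} + 218952} = \frac{-1219849 + \sqrt{801038}}{1961 \left(- \frac{1}{376}\right) + 218952} = \frac{-1219849 + \sqrt{801038}}{- \frac{1961}{376} + 218952} = \frac{-1219849 + \sqrt{801038}}{\frac{82323991}{376}} = \left(-1219849 + \sqrt{801038}\right) \frac{376}{82323991} = - \frac{458663224}{82323991} + \frac{376 \sqrt{801038}}{82323991}$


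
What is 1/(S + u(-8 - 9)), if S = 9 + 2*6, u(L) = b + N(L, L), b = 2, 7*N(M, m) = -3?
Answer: 7/158 ≈ 0.044304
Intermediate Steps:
N(M, m) = -3/7 (N(M, m) = (⅐)*(-3) = -3/7)
u(L) = 11/7 (u(L) = 2 - 3/7 = 11/7)
S = 21 (S = 9 + 12 = 21)
1/(S + u(-8 - 9)) = 1/(21 + 11/7) = 1/(158/7) = 7/158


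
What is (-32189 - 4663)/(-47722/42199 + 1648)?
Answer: -259186258/11582705 ≈ -22.377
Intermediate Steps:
(-32189 - 4663)/(-47722/42199 + 1648) = -36852/(-47722*1/42199 + 1648) = -36852/(-47722/42199 + 1648) = -36852/69496230/42199 = -36852*42199/69496230 = -259186258/11582705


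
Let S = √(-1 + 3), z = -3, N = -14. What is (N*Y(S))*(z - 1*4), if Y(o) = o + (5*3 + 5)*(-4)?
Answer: -7840 + 98*√2 ≈ -7701.4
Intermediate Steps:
S = √2 ≈ 1.4142
Y(o) = -80 + o (Y(o) = o + (15 + 5)*(-4) = o + 20*(-4) = o - 80 = -80 + o)
(N*Y(S))*(z - 1*4) = (-14*(-80 + √2))*(-3 - 1*4) = (1120 - 14*√2)*(-3 - 4) = (1120 - 14*√2)*(-7) = -7840 + 98*√2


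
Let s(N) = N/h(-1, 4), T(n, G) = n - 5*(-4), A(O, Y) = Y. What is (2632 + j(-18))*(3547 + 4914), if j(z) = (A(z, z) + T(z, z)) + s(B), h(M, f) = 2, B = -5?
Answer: 44225647/2 ≈ 2.2113e+7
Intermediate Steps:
T(n, G) = 20 + n (T(n, G) = n + 20 = 20 + n)
s(N) = N/2
j(z) = 35/2 + 2*z (j(z) = (z + (20 + z)) + (1/2)*(-5) = (20 + 2*z) - 5/2 = 35/2 + 2*z)
(2632 + j(-18))*(3547 + 4914) = (2632 + (35/2 + 2*(-18)))*(3547 + 4914) = (2632 + (35/2 - 36))*8461 = (2632 - 37/2)*8461 = (5227/2)*8461 = 44225647/2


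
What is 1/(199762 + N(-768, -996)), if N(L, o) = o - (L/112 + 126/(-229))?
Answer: 1603/318633772 ≈ 5.0309e-6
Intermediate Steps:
N(L, o) = 126/229 + o - L/112 (N(L, o) = o - (L*(1/112) + 126*(-1/229)) = o - (L/112 - 126/229) = o - (-126/229 + L/112) = o + (126/229 - L/112) = 126/229 + o - L/112)
1/(199762 + N(-768, -996)) = 1/(199762 + (126/229 - 996 - 1/112*(-768))) = 1/(199762 + (126/229 - 996 + 48/7)) = 1/(199762 - 1584714/1603) = 1/(318633772/1603) = 1603/318633772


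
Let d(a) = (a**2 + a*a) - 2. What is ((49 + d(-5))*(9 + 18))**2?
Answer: 6859161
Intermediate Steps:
d(a) = -2 + 2*a**2 (d(a) = (a**2 + a**2) - 2 = 2*a**2 - 2 = -2 + 2*a**2)
((49 + d(-5))*(9 + 18))**2 = ((49 + (-2 + 2*(-5)**2))*(9 + 18))**2 = ((49 + (-2 + 2*25))*27)**2 = ((49 + (-2 + 50))*27)**2 = ((49 + 48)*27)**2 = (97*27)**2 = 2619**2 = 6859161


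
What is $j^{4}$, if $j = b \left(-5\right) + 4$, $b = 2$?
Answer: $1296$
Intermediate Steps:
$j = -6$ ($j = 2 \left(-5\right) + 4 = -10 + 4 = -6$)
$j^{4} = \left(-6\right)^{4} = 1296$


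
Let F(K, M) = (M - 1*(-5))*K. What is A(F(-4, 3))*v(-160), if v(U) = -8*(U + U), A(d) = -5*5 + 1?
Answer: -61440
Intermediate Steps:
F(K, M) = K*(5 + M) (F(K, M) = (M + 5)*K = (5 + M)*K = K*(5 + M))
A(d) = -24 (A(d) = -25 + 1 = -24)
v(U) = -16*U
A(F(-4, 3))*v(-160) = -(-384)*(-160) = -24*2560 = -61440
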